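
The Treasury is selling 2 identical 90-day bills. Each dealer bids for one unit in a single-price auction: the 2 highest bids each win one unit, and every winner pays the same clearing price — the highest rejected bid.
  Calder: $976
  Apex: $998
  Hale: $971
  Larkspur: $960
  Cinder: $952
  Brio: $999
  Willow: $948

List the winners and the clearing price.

Bids ranked high→low: 999 (Brio), 998 (Apex), 976 (Calder), 971 (Hale), …
Winners (2 units): Brio, Apex.
Highest unsuccessful bid: $976 → clearing price.

Brio, Apex; each pays $976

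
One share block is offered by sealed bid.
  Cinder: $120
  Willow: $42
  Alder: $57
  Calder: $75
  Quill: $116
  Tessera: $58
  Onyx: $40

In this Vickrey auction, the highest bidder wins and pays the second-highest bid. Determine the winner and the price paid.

Cinder pays $116

Rule: the highest bidder wins and pays the second-highest bid.
Bids ranked: 120 (Cinder) > 116 (Quill) > 75 (Calder) > 58 (Tessera) > 57 (Alder) > 42 (Willow) > …
Cinder wins with the highest bid; price is set by the runner-up at $116.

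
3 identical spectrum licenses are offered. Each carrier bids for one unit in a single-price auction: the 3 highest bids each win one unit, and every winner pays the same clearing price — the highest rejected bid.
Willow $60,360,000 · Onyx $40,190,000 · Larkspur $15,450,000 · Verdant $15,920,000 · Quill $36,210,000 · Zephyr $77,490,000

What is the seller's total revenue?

Total revenue: $108,630,000

Ordering the bids: 77,490,000 (Zephyr), 60,360,000 (Willow), 40,190,000 (Onyx), 36,210,000 (Quill), 15,920,000 (Verdant), …
The 3 highest are Zephyr, Willow, Onyx.
Clearing price = highest rejected bid = $36,210,000.
Total revenue = 3 × $36,210,000 = $108,630,000.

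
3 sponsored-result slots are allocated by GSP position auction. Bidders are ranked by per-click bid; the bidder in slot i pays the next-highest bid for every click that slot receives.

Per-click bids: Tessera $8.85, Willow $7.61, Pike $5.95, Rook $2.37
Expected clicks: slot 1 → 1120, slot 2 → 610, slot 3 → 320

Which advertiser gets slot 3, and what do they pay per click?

Sorting advertisers: $8.85 (Tessera) > $7.61 (Willow) > $5.95 (Pike) > $2.37 (Rook)
Slot 3 goes to the third-ranked bidder, Pike, who pays the next bid down: $2.37/click.

Pike; $2.37 per click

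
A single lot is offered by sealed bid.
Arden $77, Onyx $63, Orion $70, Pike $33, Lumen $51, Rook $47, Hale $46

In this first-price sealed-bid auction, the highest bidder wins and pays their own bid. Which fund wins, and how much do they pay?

Bids ranked: 77 (Arden) > 70 (Orion) > 63 (Onyx) > 51 (Lumen) > 47 (Rook) > 46 (Hale) > …
Arden has the highest bid and pays exactly that: $77.

Arden pays $77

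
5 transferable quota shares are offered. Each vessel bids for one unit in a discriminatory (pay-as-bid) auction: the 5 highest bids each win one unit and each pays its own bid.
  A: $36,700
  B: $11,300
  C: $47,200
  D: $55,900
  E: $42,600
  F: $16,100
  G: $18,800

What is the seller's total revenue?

Total revenue: $201,200

Bids ranked high→low: 55,900 (D), 47,200 (C), 42,600 (E), 36,700 (A), 18,800 (G), 16,100 (F), 11,300 (B)
Winners (5 units): D, C, E, A, G.
Total revenue = 55,900 + 47,200 + 42,600 + 36,700 + 18,800 = $201,200.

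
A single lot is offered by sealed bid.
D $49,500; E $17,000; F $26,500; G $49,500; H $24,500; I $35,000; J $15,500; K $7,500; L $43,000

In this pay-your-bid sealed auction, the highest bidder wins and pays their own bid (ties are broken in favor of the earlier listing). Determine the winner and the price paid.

Bids ranked: 49,500 (D) > 49,500 (G) > 43,000 (L) > 35,000 (I) > 26,500 (F) > 24,500 (H) > …
D and G tie at $49,500; tie-break gives it to D.
First-price: D pays what they bid, $49,500.

D pays $49,500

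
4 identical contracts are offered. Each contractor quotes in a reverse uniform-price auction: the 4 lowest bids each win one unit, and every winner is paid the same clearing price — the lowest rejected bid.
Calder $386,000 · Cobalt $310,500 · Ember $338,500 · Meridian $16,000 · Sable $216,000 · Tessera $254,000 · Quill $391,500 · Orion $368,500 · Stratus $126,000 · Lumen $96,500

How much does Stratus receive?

Sorting: 16,000 (Meridian), 96,500 (Lumen), 126,000 (Stratus), 216,000 (Sable), 254,000 (Tessera), 310,500 (Cobalt), …
The 4 lowest are Meridian, Lumen, Stratus, Sable.
Clearing price = lowest rejected bid = $254,000.
Stratus wins → is paid $254,000.

Stratus is paid $254,000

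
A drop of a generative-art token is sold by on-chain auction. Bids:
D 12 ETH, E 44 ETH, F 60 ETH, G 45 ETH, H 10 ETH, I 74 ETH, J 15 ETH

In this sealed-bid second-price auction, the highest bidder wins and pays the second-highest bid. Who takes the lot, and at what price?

I pays 60 ETH

Bids ranked: 74 (I) > 60 (F) > 45 (G) > 44 (E) > 15 (J) > 12 (D) > …
I wins with the highest bid; price is set by the runner-up at 60 ETH.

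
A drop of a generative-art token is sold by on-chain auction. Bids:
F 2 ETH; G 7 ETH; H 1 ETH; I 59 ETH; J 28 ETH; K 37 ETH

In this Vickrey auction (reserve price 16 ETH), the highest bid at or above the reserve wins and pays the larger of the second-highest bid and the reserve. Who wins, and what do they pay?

I pays 37 ETH

Sorting bids: 59 (I) > 37 (K) > 28 (J) > 7 (G) > 2 (F) > 1 (H)
Highest eligible bid: I at 59 ETH.
Second-highest bid 37 ETH exceeds the reserve 16 ETH → payment 37 ETH.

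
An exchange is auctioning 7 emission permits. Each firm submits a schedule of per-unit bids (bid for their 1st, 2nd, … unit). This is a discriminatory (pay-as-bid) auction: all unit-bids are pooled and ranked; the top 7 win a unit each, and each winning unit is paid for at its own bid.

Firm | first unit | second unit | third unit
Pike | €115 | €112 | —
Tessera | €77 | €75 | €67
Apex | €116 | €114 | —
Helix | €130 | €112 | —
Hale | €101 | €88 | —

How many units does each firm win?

Apex 2, Hale 1, Helix 2, Pike 2

All unit-bids, highest first — top 7: 130 (Helix-1), 116 (Apex-1), 115 (Pike-1), 114 (Apex-2), 112 (Pike-2), 112 (Helix-2), 101 (Hale-1)
Next rejected bid: €88 (not a price — pay-as-bid).
Allocation: Apex 2, Hale 1, Helix 2, Pike 2.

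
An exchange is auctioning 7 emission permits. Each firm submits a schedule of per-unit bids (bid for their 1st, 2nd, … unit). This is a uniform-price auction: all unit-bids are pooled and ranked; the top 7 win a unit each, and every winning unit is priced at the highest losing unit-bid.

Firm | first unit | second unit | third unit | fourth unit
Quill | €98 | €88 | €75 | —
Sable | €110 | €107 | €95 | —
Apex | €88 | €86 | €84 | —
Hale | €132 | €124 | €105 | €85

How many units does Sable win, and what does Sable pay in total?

Sable: 3 units, pays €264

All unit-bids, highest first — top 7: 132 (Hale-1), 124 (Hale-2), 110 (Sable-1), 107 (Sable-2), 105 (Hale-3), 98 (Quill-1), 95 (Sable-3)
The (k+1)-th unit-bid is €88.
Sable wins 3 unit(s) at €88 each.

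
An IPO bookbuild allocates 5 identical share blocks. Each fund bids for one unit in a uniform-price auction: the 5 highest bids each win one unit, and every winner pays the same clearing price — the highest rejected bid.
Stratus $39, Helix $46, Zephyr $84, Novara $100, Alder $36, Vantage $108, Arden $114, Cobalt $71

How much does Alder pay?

Alder pays $0

Sorting: 114 (Arden), 108 (Vantage), 100 (Novara), 84 (Zephyr), 71 (Cobalt), 46 (Helix), 39 (Stratus), …
The 5 highest are Arden, Vantage, Novara, Zephyr, Cobalt.
Highest unsuccessful bid: $46 → clearing price.
Alder does not win → pays $0.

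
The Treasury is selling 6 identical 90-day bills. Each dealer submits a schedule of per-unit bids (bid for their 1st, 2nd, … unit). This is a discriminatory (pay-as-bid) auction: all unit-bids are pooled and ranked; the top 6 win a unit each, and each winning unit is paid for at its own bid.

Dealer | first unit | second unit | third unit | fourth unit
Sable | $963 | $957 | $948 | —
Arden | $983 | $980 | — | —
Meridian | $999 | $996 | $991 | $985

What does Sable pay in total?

Merging the schedules and taking the best 6: 999 (Meridian-1), 996 (Meridian-2), 991 (Meridian-3), 985 (Meridian-4), 983 (Arden-1), 980 (Arden-2)
Next rejected bid: $963 (not a price — pay-as-bid).
Sable wins no units.

Sable pays $0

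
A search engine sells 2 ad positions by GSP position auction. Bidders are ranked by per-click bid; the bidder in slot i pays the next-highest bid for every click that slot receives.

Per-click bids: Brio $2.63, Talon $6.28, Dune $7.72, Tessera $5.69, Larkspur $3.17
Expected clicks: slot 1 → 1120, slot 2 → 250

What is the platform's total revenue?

Total revenue: $8456.10

Per-click bids in order: $7.72 (Dune) > $6.28 (Talon) > $5.69 (Tessera) > …
Slot 1: Dune pays $6.28 × 1120 = $7033.60
Slot 2: Talon pays $5.69 × 250 = $1422.50
Total = $8456.10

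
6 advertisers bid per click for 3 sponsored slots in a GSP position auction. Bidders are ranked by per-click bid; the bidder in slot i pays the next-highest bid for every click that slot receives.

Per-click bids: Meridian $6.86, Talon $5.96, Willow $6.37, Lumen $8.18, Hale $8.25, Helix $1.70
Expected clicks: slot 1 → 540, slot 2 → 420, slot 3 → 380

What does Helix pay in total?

Per-click bids in order: $8.25 (Hale) > $8.18 (Lumen) > $6.86 (Meridian) > $6.37 (Willow) > …
Helix ranks below slot 3 → no slot, pays nothing.

Helix pays $0.00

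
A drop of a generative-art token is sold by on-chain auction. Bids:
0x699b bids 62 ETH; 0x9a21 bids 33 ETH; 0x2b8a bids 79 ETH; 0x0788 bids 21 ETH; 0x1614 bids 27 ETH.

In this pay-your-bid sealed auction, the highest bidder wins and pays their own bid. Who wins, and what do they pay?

Sorting bids: 79 (0x2b8a) > 62 (0x699b) > 33 (0x9a21) > 27 (0x1614) > 21 (0x0788)
0x2b8a has the highest bid and pays exactly that: 79 ETH.

0x2b8a pays 79 ETH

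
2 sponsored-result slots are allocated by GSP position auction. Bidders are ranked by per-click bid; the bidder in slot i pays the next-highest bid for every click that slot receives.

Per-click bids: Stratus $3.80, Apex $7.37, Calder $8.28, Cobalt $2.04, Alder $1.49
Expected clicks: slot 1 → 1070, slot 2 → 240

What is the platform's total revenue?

Per-click bids in order: $8.28 (Calder) > $7.37 (Apex) > $3.80 (Stratus) > …
Slot 1: Calder pays $7.37 × 1070 = $7885.90
Slot 2: Apex pays $3.80 × 240 = $912.00
Total = $8797.90

Total revenue: $8797.90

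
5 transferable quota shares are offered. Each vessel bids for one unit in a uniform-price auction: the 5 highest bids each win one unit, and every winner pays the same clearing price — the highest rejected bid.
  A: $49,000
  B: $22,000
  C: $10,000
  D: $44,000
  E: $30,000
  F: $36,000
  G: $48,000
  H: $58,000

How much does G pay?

G pays $30,000

Bids ranked high→low: 58,000 (H), 49,000 (A), 48,000 (G), 44,000 (D), 36,000 (F), 30,000 (E), 22,000 (B), …
Winners (5 units): H, A, G, D, F.
Highest unsuccessful bid: $30,000 → clearing price.
G wins → pays $30,000.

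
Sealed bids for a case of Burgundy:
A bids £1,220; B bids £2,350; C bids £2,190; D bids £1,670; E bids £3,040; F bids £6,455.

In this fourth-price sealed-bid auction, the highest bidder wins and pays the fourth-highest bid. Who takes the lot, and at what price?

F pays £2,190

Sorting bids: 6,455 (F) > 3,040 (E) > 2,350 (B) > 2,190 (C) > 1,670 (D) > 1,220 (A)
F wins; payment is bid #4 in the ranking = £2,190.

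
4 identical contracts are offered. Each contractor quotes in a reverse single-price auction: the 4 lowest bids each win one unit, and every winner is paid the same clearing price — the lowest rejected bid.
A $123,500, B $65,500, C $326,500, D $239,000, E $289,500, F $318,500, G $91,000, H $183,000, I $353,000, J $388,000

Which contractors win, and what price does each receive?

B, G, A, H; each is paid $239,000

Bids ranked low→high: 65,500 (B), 91,000 (G), 123,500 (A), 183,000 (H), 239,000 (D), 289,500 (E), …
The 4 lowest are B, G, A, H.
Lowest unsuccessful bid: $239,000 → clearing price.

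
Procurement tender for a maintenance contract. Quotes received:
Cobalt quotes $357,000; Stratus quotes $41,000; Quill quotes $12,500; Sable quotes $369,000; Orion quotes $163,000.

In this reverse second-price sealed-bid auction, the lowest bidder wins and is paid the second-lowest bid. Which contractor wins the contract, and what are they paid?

Bids ranked: 12,500 (Quill) < 41,000 (Stratus) < 163,000 (Orion) < 357,000 (Cobalt) < 369,000 (Sable)
Second-price: Quill is paid Stratus's bid of $41,000.

Quill is paid $41,000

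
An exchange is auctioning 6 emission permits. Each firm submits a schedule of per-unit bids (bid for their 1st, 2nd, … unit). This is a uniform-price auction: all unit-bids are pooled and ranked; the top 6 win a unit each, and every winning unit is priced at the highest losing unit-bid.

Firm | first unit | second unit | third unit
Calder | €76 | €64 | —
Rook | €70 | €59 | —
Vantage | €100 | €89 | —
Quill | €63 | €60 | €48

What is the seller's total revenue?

Merging the schedules and taking the best 6: 100 (Vantage-1), 89 (Vantage-2), 76 (Calder-1), 70 (Rook-1), 64 (Calder-2), 63 (Quill-1)
The (k+1)-th unit-bid is €60.
Allocation: Calder 2, Quill 1, Rook 1, Vantage 2. Every unit priced at €60.
Revenue = 6 × 60 = €360.

Total revenue: €360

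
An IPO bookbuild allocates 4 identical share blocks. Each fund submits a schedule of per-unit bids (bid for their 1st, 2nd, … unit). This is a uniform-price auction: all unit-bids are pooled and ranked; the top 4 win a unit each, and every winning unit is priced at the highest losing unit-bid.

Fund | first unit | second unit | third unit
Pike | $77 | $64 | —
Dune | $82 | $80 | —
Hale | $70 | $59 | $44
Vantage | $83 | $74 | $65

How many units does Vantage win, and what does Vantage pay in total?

Vantage: 1 unit, pays $74

All unit-bids, highest first — top 4: 83 (Vantage-1), 82 (Dune-1), 80 (Dune-2), 77 (Pike-1)
Highest rejected unit-bid = $74.
Vantage wins 1 unit(s) at $74 each.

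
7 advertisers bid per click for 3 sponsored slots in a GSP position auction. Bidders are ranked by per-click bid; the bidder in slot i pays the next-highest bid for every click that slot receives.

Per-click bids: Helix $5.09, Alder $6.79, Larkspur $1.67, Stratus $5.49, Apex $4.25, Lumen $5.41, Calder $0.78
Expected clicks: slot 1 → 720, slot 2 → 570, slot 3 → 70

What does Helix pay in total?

Sorting advertisers: $6.79 (Alder) > $5.49 (Stratus) > $5.41 (Lumen) > $5.09 (Helix) > …
Helix ranks below slot 3 → no slot, pays nothing.

Helix pays $0.00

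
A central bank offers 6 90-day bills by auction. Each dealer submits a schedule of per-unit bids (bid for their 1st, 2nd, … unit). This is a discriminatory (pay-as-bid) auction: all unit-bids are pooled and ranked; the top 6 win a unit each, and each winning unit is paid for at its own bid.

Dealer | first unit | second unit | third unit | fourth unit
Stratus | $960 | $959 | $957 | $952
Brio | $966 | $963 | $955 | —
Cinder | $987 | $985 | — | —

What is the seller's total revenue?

All unit-bids, highest first — top 6: 987 (Cinder-1), 985 (Cinder-2), 966 (Brio-1), 963 (Brio-2), 960 (Stratus-1), 959 (Stratus-2)
Next rejected bid: $957 (not a price — pay-as-bid).
Each winning unit pays its own bid.
Revenue = 987 + 985 + 966 + 963 + 960 + 959 = $5,820.

Total revenue: $5,820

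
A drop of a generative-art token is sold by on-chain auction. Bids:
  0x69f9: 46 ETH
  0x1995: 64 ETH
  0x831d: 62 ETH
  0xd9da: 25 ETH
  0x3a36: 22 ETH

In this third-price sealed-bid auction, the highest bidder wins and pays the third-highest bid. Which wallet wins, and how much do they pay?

0x1995 pays 46 ETH

Bids in order: 64 (0x1995) > 62 (0x831d) > 46 (0x69f9) > 25 (0xd9da) > 22 (0x3a36)
0x1995 wins; payment is bid #3 in the ranking = 46 ETH.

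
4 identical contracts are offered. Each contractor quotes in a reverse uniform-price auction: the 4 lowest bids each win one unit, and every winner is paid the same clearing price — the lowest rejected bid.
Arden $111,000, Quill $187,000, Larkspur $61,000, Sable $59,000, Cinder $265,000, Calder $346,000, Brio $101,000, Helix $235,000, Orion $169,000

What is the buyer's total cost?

Sorting: 59,000 (Sable), 61,000 (Larkspur), 101,000 (Brio), 111,000 (Arden), 169,000 (Orion), 187,000 (Quill), …
Lowest 4: Sable, Larkspur, Brio, Arden.
First losing bid is Orion's $169,000, which sets the uniform price.
Total cost = 4 × $169,000 = $676,000.

Total cost: $676,000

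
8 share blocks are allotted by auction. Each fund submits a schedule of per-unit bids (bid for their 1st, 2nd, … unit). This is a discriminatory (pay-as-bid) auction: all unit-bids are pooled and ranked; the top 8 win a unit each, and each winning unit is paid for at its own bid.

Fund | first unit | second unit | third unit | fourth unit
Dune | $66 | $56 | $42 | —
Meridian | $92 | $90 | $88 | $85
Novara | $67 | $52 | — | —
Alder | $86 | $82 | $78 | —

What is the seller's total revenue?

Pooled unit-bids ranked (top 8): 92 (Meridian-1), 90 (Meridian-2), 88 (Meridian-3), 86 (Alder-1), 85 (Meridian-4), 82 (Alder-2), 78 (Alder-3), 67 (Novara-1)
Next rejected bid: $66 (not a price — pay-as-bid).
Each winning unit pays its own bid.
Revenue = 92 + 90 + 88 + 86 + 85 + 82 + 78 + 67 = $668.

Total revenue: $668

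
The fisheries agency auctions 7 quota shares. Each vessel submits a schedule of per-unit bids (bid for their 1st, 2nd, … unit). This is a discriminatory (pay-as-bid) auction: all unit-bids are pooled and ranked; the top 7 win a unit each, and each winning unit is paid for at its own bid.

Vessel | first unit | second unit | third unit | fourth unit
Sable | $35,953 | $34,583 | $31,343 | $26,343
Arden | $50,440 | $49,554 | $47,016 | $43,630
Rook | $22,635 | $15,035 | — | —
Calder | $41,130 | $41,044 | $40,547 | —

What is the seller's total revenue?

Total revenue: $313,361

Pooled unit-bids ranked (top 7): 50,440 (Arden-1), 49,554 (Arden-2), 47,016 (Arden-3), 43,630 (Arden-4), 41,130 (Calder-1), 41,044 (Calder-2), 40,547 (Calder-3)
Next rejected bid: $35,953 (not a price — pay-as-bid).
Each winning unit pays its own bid.
Revenue = 50,440 + 49,554 + 47,016 + 43,630 + 41,130 + 41,044 + 40,547 = $313,361.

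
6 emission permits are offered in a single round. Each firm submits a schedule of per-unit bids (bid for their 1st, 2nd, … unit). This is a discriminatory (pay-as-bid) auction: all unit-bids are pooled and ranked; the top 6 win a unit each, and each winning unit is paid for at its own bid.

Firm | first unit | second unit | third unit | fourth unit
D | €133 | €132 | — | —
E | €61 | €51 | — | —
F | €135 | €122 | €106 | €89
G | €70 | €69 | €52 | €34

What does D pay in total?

Merging the schedules and taking the best 6: 135 (F-1), 133 (D-1), 132 (D-2), 122 (F-2), 106 (F-3), 89 (F-4)
Next rejected bid: €70 (not a price — pay-as-bid).
D's winning unit-bids: 133 + 132 = €265.

D pays €265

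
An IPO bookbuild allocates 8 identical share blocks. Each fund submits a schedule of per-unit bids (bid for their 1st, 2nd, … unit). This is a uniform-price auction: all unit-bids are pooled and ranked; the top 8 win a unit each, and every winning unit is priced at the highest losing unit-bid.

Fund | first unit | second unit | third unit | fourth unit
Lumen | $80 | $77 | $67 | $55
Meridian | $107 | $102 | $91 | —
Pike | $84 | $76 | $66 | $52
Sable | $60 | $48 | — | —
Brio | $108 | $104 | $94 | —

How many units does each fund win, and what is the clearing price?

Brio 3, Lumen 1, Meridian 3, Pike 1; clearing price $77

Merging the schedules and taking the best 8: 108 (Brio-1), 107 (Meridian-1), 104 (Brio-2), 102 (Meridian-2), 94 (Brio-3), 91 (Meridian-3), 84 (Pike-1), 80 (Lumen-1)
The (k+1)-th unit-bid is $77.
Allocation: Brio 3, Lumen 1, Meridian 3, Pike 1.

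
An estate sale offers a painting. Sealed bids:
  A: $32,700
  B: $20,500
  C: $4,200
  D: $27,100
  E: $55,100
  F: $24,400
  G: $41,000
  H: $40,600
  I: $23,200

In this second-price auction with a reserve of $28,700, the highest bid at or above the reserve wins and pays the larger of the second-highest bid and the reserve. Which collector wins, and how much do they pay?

Rule: the highest bid at or above the reserve wins and pays the larger of the second-highest bid and the reserve.
Bids in order: 55,100 (E) > 41,000 (G) > 40,600 (H) > 32,700 (A) > 27,100 (D) > 24,400 (F) > …
Highest eligible bid: E at $55,100.
Second-highest bid $41,000 exceeds the reserve $28,700 → payment $41,000.

E pays $41,000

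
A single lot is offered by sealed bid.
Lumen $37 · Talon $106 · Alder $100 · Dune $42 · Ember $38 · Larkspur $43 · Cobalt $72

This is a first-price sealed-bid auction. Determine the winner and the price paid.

Bids in order: 106 (Talon) > 100 (Alder) > 72 (Cobalt) > 43 (Larkspur) > 42 (Dune) > 38 (Ember) > …
Talon has the highest bid and pays exactly that: $106.

Talon pays $106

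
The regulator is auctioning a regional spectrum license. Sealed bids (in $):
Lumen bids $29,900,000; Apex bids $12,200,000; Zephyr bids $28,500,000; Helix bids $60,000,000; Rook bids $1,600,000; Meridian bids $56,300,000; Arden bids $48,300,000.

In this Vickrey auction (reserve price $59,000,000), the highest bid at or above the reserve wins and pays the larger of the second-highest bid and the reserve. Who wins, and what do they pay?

Helix pays $59,000,000

Bids in order: 60,000,000 (Helix) > 56,300,000 (Meridian) > 48,300,000 (Arden) > 29,900,000 (Lumen) > 28,500,000 (Zephyr) > 12,200,000 (Apex) > …
Helix has the top bid at or above the reserve ($60,000,000).
Second-highest bid $56,300,000 is below the reserve $59,000,000, so the reserve binds → payment $59,000,000.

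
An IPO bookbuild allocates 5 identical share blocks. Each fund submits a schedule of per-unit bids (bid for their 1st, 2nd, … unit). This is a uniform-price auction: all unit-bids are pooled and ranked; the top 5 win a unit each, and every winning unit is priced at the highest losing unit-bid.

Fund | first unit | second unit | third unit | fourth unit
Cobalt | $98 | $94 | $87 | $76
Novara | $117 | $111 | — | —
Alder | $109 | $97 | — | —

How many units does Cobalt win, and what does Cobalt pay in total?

Cobalt: 1 unit, pays $94

All unit-bids, highest first — top 5: 117 (Novara-1), 111 (Novara-2), 109 (Alder-1), 98 (Cobalt-1), 97 (Alder-2)
The (k+1)-th unit-bid is $94.
Cobalt wins 1 unit(s) at $94 each.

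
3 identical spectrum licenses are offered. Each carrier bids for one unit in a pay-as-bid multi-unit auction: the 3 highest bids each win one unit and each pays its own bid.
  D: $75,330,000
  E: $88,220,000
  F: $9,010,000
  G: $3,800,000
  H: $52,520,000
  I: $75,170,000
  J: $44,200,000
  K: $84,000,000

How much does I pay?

I pays $0

Bids ranked high→low: 88,220,000 (E), 84,000,000 (K), 75,330,000 (D), 75,170,000 (I), 52,520,000 (H), …
Top 3: E, K, D.
I does not win → $0.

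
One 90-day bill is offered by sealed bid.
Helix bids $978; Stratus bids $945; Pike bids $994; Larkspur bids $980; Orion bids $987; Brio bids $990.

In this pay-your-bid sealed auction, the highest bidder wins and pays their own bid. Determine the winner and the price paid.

Pike pays $994

Sorting bids: 994 (Pike) > 990 (Brio) > 987 (Orion) > 980 (Larkspur) > 978 (Helix) > 945 (Stratus)
Pike is highest → pays own bid, $994.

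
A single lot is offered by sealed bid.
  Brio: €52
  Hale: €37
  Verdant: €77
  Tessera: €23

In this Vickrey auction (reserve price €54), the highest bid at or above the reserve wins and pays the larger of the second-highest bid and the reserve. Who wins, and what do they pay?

Bids in order: 77 (Verdant) > 52 (Brio) > 37 (Hale) > 23 (Tessera)
Highest eligible bid: Verdant at €77.
Second-highest bid €52 is below the reserve €54, so the reserve binds → payment €54.

Verdant pays €54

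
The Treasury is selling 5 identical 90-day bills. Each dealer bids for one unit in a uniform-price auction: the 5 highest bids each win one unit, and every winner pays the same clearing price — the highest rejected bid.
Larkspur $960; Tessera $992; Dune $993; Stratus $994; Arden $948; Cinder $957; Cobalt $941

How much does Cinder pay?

Cinder pays $948

Ordering the bids: 994 (Stratus), 993 (Dune), 992 (Tessera), 960 (Larkspur), 957 (Cinder), 948 (Arden), 941 (Cobalt)
Winners (5 units): Stratus, Dune, Tessera, Larkspur, Cinder.
First losing bid is Arden's $948, which sets the uniform price.
Cinder wins → pays $948.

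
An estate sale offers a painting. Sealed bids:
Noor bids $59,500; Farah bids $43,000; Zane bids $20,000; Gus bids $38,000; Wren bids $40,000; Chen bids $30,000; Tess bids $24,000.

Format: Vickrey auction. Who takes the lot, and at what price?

Rule: the highest bidder wins and pays the second-highest bid.
Bids in order: 59,500 (Noor) > 43,000 (Farah) > 40,000 (Wren) > 38,000 (Gus) > 30,000 (Chen) > 24,000 (Tess) > …
Second-price: Noor pays Farah's bid of $43,000.

Noor pays $43,000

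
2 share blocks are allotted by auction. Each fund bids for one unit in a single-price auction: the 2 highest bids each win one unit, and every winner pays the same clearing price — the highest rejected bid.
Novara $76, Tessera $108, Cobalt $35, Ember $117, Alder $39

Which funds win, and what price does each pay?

Sorting: 117 (Ember), 108 (Tessera), 76 (Novara), 39 (Alder), …
The 2 highest are Ember, Tessera.
Clearing price = highest rejected bid = $76.

Ember, Tessera; each pays $76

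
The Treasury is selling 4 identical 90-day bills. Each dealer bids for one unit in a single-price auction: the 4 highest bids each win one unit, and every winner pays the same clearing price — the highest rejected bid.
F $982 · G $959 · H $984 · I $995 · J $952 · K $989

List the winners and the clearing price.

Ordering the bids: 995 (I), 989 (K), 984 (H), 982 (F), 959 (G), 952 (J)
Top 4: I, K, H, F.
Clearing price = highest rejected bid = $959.

I, K, H, F; each pays $959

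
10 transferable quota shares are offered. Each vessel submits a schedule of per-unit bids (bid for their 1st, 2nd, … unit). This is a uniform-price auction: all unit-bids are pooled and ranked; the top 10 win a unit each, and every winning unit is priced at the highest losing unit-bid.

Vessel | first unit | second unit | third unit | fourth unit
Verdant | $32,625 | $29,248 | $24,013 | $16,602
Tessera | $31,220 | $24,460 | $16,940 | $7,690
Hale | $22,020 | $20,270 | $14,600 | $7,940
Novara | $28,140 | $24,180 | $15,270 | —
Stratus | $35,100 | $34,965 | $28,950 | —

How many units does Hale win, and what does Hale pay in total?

Hale: 0 units, pays $0

All unit-bids, highest first — top 10: 35,100 (Stratus-1), 34,965 (Stratus-2), 32,625 (Verdant-1), 31,220 (Tessera-1), 29,248 (Verdant-2), 28,950 (Stratus-3), 28,140 (Novara-1), 24,460 (Tessera-2), 24,180 (Novara-2), 24,013 (Verdant-3)
Highest rejected unit-bid = $22,020.
Hale wins 0 unit(s) at $22,020 each.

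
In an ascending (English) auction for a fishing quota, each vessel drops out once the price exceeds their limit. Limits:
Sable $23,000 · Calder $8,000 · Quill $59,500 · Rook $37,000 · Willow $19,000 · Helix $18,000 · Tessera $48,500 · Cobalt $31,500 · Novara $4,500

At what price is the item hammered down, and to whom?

Limits in order: 59,500 (Quill) > 48,500 (Tessera) > 37,000 (Rook) > 31,500 (Cobalt) > 23,000 (Sable) > 19,000 (Willow) > …
Tessera is the last rival to drop out, at $48,500; Quill remains and wins at that price.

Quill wins at $48,500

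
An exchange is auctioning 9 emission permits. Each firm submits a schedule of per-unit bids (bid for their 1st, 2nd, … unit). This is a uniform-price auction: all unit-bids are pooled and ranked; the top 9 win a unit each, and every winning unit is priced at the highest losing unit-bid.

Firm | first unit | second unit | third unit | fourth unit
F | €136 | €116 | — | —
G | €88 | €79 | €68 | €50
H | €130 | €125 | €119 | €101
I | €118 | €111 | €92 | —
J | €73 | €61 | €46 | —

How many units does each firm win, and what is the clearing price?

F 2, H 4, I 3; clearing price €88

Merging the schedules and taking the best 9: 136 (F-1), 130 (H-1), 125 (H-2), 119 (H-3), 118 (I-1), 116 (F-2), 111 (I-2), 101 (H-4), 92 (I-3)
First bid not allocated: €88.
Allocation: F 2, H 4, I 3.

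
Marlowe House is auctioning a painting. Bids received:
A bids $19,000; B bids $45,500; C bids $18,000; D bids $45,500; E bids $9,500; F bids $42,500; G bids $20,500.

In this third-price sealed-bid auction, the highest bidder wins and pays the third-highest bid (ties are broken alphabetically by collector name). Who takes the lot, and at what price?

Third-price sealed-bid auction: the highest bidder wins and pays the third-highest bid.
Bids in order: 45,500 (B) > 45,500 (D) > 42,500 (F) > 20,500 (G) > 19,000 (A) > 18,000 (C) > …
Tie at $45,500 → B wins by tie-break.
B is highest; pays the third-highest bid, $42,500.

B pays $42,500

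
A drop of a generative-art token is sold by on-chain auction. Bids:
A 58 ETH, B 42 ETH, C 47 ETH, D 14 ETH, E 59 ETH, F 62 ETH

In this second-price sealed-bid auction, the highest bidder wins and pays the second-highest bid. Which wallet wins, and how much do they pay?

F pays 59 ETH

Sorting bids: 62 (F) > 59 (E) > 58 (A) > 47 (C) > 42 (B) > 14 (D)
F is highest; pays the second-highest bid, 59 ETH.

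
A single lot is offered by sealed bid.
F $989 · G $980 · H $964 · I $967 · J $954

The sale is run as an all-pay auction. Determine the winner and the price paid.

F pays $989

Bids in order: 989 (F) > 980 (G) > 967 (I) > 964 (H) > 954 (J)
F wins with the top bid; all bids are sunk regardless.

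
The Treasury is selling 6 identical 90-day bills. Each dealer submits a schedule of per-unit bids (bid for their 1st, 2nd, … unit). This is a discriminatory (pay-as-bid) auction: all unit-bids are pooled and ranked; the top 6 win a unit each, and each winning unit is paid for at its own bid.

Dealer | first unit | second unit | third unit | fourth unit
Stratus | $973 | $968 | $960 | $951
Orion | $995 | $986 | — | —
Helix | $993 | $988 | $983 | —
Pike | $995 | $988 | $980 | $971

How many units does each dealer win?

Helix 2, Orion 2, Pike 2

Pooled unit-bids ranked (top 6): 995 (Orion-1), 995 (Pike-1), 993 (Helix-1), 988 (Helix-2), 988 (Pike-2), 986 (Orion-2)
Next rejected bid: $983 (not a price — pay-as-bid).
Allocation: Helix 2, Orion 2, Pike 2.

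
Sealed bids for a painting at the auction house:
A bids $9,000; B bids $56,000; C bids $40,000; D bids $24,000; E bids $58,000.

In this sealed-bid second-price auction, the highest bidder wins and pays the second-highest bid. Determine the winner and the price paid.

E pays $56,000

Rule: the highest bidder wins and pays the second-highest bid.
Bids in order: 58,000 (E) > 56,000 (B) > 40,000 (C) > 24,000 (D) > 9,000 (A)
Second-price: E pays B's bid of $56,000.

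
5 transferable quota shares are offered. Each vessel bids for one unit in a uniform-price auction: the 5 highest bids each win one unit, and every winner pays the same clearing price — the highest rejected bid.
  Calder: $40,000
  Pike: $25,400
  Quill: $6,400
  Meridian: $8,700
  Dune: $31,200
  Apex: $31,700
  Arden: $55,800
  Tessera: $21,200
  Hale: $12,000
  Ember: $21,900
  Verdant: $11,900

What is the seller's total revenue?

Sorting: 55,800 (Arden), 40,000 (Calder), 31,700 (Apex), 31,200 (Dune), 25,400 (Pike), 21,900 (Ember), 21,200 (Tessera), …
The 5 highest are Arden, Calder, Apex, Dune, Pike.
Highest unsuccessful bid: $21,900 → clearing price.
Total revenue = 5 × $21,900 = $109,500.

Total revenue: $109,500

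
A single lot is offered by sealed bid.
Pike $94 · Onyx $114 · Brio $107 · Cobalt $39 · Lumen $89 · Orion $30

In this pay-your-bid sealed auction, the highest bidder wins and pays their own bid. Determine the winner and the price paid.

Onyx pays $114

Bids ranked: 114 (Onyx) > 107 (Brio) > 94 (Pike) > 89 (Lumen) > 39 (Cobalt) > 30 (Orion)
Onyx has the highest bid and pays exactly that: $114.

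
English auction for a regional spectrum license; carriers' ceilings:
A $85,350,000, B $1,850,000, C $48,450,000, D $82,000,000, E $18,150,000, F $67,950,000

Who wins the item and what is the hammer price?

A wins at $82,000,000

Open ascending-bid auction: the price rises until one bidder remains; the winner pays the price at which the last rival dropped out.
Limits in order: 85,350,000 (A) > 82,000,000 (D) > 67,950,000 (F) > 48,450,000 (C) > 18,150,000 (E) > 1,850,000 (B)
D is the last rival to drop out, at $82,000,000; A remains and wins at that price.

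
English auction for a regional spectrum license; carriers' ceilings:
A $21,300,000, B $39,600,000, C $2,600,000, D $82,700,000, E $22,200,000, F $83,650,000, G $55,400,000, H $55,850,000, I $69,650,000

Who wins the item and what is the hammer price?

Sorting limits: 83,650,000 (F) > 82,700,000 (D) > 69,650,000 (I) > 55,850,000 (H) > 55,400,000 (G) > 39,600,000 (B) > …
D is the last rival to drop out, at $82,700,000; F remains and wins at that price.

F wins at $82,700,000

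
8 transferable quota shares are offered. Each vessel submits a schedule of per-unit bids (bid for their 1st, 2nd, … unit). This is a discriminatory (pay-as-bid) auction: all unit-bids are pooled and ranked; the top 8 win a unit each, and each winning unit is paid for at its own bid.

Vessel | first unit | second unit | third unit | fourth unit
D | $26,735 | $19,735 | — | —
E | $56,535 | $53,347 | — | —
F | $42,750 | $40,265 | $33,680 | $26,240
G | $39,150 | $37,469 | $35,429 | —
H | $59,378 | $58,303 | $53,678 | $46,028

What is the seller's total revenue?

Total revenue: $410,284

All unit-bids, highest first — top 8: 59,378 (H-1), 58,303 (H-2), 56,535 (E-1), 53,678 (H-3), 53,347 (E-2), 46,028 (H-4), 42,750 (F-1), 40,265 (F-2)
Next rejected bid: $39,150 (not a price — pay-as-bid).
Each winning unit pays its own bid.
Revenue = 59,378 + 58,303 + 56,535 + 53,678 + 53,347 + 46,028 + 42,750 + 40,265 = $410,284.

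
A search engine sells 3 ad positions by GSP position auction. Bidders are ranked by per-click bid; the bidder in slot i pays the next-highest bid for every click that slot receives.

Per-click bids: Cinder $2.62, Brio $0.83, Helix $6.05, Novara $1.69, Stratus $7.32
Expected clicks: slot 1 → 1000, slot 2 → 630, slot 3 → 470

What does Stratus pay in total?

Stratus pays $6050.00

Ranked by bid: $7.32 (Stratus) > $6.05 (Helix) > $2.62 (Cinder) > $1.69 (Novara) > …
Stratus holds slot 1 → pays next bid $6.05 × 1000 clicks = $6050.00.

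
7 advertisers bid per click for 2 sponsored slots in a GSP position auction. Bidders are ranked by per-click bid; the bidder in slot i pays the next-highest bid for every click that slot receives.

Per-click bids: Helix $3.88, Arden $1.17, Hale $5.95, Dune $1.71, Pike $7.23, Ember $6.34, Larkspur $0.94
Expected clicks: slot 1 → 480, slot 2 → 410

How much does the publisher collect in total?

Total revenue: $5482.70

Sorting advertisers: $7.23 (Pike) > $6.34 (Ember) > $5.95 (Hale) > …
Slot 1: Pike pays $6.34 × 480 = $3043.20
Slot 2: Ember pays $5.95 × 410 = $2439.50
Total = $5482.70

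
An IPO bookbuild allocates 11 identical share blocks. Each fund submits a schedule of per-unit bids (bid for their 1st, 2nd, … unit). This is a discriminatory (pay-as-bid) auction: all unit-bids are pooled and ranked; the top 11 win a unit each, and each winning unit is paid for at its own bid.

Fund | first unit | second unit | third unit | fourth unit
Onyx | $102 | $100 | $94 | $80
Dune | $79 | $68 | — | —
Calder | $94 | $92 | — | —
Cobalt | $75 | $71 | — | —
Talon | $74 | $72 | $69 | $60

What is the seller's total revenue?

Total revenue: $933

All unit-bids, highest first — top 11: 102 (Onyx-1), 100 (Onyx-2), 94 (Onyx-3), 94 (Calder-1), 92 (Calder-2), 80 (Onyx-4), 79 (Dune-1), 75 (Cobalt-1), 74 (Talon-1), 72 (Talon-2), 71 (Cobalt-2)
Next rejected bid: $69 (not a price — pay-as-bid).
Each winning unit pays its own bid.
Revenue = 102 + 100 + 94 + 94 + 92 + 80 + 79 + 75 + 74 + 72 + 71 = $933.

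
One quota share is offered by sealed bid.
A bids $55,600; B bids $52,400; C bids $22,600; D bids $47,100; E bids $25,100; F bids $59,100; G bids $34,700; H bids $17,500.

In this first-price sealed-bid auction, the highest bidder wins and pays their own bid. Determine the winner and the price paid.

F pays $59,100

Rule: the highest bidder wins and pays their own bid.
Bids ranked: 59,100 (F) > 55,600 (A) > 52,400 (B) > 47,100 (D) > 34,700 (G) > 25,100 (E) > …
F is highest → pays own bid, $59,100.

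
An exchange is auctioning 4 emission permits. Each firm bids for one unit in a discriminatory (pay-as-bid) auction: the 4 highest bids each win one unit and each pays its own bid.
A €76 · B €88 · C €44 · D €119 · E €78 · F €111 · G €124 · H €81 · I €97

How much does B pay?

Sorting: 124 (G), 119 (D), 111 (F), 97 (I), 88 (B), 81 (H), …
Top 4: G, D, F, I.
B does not win → €0.

B pays €0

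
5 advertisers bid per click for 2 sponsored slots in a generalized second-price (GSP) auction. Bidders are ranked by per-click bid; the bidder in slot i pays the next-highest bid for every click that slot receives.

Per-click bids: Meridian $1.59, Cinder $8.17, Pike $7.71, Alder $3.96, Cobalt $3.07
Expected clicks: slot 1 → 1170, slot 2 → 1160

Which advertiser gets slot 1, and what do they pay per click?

Cinder; $7.71 per click

Ranked by bid: $8.17 (Cinder) > $7.71 (Pike) > $3.96 (Alder) > …
Slot 1 goes to the first-ranked bidder, Cinder, who pays the next bid down: $7.71/click.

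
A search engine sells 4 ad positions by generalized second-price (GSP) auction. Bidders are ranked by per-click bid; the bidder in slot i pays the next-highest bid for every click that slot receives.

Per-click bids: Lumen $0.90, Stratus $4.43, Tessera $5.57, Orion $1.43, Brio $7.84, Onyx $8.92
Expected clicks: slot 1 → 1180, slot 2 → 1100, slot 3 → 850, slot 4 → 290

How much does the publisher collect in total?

Ranked by bid: $8.92 (Onyx) > $7.84 (Brio) > $5.57 (Tessera) > $4.43 (Stratus) > $1.43 (Orion) > …
Slot 1: Onyx pays $7.84 × 1180 = $9251.20
Slot 2: Brio pays $5.57 × 1100 = $6127.00
Slot 3: Tessera pays $4.43 × 850 = $3765.50
Slot 4: Stratus pays $1.43 × 290 = $414.70
Total = $19558.40

Total revenue: $19558.40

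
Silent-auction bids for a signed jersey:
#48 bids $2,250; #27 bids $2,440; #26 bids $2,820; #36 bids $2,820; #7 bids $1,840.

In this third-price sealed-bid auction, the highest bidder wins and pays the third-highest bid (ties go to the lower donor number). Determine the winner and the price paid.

#26 pays $2,440

Bids in order: 2,820 (#26) > 2,820 (#36) > 2,440 (#27) > 2,250 (#48) > 1,840 (#7)
Tie at $2,820 → #26 wins by tie-break.
#26 wins; payment is bid #3 in the ranking = $2,440.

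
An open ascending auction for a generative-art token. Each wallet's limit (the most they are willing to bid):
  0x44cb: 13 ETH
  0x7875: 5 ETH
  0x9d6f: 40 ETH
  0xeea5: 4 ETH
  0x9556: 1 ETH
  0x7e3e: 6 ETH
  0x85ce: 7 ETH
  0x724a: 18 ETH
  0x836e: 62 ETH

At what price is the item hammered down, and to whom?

0x836e wins at 40 ETH

Limits ranked: 62 (0x836e) > 40 (0x9d6f) > 18 (0x724a) > 13 (0x44cb) > 7 (0x85ce) > 6 (0x7e3e) > …
Once the price passes 40 ETH, only 0x836e is left; the hammer falls at 0x9d6f's limit of 40 ETH.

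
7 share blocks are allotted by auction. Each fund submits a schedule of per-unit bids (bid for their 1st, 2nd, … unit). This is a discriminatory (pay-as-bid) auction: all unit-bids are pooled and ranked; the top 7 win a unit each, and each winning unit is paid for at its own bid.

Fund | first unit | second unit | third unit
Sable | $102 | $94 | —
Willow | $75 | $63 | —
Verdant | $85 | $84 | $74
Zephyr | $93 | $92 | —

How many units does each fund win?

All unit-bids, highest first — top 7: 102 (Sable-1), 94 (Sable-2), 93 (Zephyr-1), 92 (Zephyr-2), 85 (Verdant-1), 84 (Verdant-2), 75 (Willow-1)
Next rejected bid: $74 (not a price — pay-as-bid).
Allocation: Sable 2, Verdant 2, Willow 1, Zephyr 2.

Sable 2, Verdant 2, Willow 1, Zephyr 2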